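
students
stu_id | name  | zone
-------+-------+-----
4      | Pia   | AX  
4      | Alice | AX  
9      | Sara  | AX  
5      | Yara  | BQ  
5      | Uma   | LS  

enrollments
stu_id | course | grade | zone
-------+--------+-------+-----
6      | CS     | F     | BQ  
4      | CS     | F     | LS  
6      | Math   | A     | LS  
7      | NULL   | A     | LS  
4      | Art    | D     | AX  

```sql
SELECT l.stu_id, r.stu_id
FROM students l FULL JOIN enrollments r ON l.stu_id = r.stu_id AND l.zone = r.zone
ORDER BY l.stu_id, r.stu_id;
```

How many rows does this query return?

FULL OUTER JOIN keeps every row from both sides; unmatched rows get NULL for the other side's columns.
Matching on l.stu_id = r.stu_id AND l.zone = r.zone.
- l (stu_id=4, zone=AX) pairs with 1 row(s) of r.
- l (stu_id=4, zone=AX) pairs with 1 row(s) of r.
- l (stu_id=9, zone=AX) has no partner → padded with NULL.
- l (stu_id=5, zone=BQ) has no partner → padded with NULL.
- l (stu_id=5, zone=LS) has no partner → padded with NULL.
- plus 4 unmatched r row(s), each kept with NULL l columns.
Total: 2 matched + 7 padded = 9 rows.

9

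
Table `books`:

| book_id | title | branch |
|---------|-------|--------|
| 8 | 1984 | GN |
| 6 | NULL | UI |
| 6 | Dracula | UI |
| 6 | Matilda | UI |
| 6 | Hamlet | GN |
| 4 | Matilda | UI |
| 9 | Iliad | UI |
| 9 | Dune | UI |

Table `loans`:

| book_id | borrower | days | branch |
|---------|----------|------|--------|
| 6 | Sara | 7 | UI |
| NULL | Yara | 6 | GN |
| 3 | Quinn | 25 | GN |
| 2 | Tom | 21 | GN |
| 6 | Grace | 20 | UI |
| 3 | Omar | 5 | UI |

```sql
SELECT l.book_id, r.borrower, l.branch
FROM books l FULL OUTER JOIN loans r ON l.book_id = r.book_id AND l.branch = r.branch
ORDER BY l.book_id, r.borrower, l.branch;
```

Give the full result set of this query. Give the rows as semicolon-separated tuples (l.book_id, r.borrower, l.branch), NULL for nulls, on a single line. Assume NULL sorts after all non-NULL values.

FULL OUTER JOIN keeps every row from both sides; unmatched rows get NULL for the other side's columns.
Matching on l.book_id = r.book_id AND l.branch = r.branch. A NULL in a compared column never satisfies the condition.
Matched pairs: 6; unmatched l rows kept: 5; unmatched r rows kept: 4.

(4, NULL, UI); (6, Grace, UI); (6, Grace, UI); (6, Grace, UI); (6, Sara, UI); (6, Sara, UI); (6, Sara, UI); (6, NULL, GN); (8, NULL, GN); (9, NULL, UI); (9, NULL, UI); (NULL, Omar, NULL); (NULL, Quinn, NULL); (NULL, Tom, NULL); (NULL, Yara, NULL)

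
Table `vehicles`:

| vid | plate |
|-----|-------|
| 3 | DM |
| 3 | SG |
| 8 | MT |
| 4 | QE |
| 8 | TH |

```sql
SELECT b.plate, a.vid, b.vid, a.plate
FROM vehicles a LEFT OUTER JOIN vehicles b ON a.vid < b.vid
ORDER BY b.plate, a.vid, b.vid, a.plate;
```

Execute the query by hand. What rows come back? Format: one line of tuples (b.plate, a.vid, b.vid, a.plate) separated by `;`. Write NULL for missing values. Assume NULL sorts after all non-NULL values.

LEFT JOIN keeps every row from `vehicles a`; unmatched rows get NULL for `vehicles b`'s columns.
Matching on a.vid < b.vid.
- a row (vid=3): matches 3 b row(s) → 3 output row(s).
- a row (vid=3): matches 3 b row(s) → 3 output row(s).
- a row (vid=8): no match → kept, b columns NULL.
- a row (vid=4): matches 2 b row(s) → 2 output row(s).
- a row (vid=8): no match → kept, b columns NULL.
After projecting and ordering:
b.plate | a.vid | b.vid | a.plate
MT | 3 | 8 | DM
MT | 3 | 8 | SG
MT | 4 | 8 | QE
QE | 3 | 4 | DM
QE | 3 | 4 | SG
TH | 3 | 8 | DM
TH | 3 | 8 | SG
TH | 4 | 8 | QE
NULL | 8 | NULL | MT
NULL | 8 | NULL | TH

(MT, 3, 8, DM); (MT, 3, 8, SG); (MT, 4, 8, QE); (QE, 3, 4, DM); (QE, 3, 4, SG); (TH, 3, 8, DM); (TH, 3, 8, SG); (TH, 4, 8, QE); (NULL, 8, NULL, MT); (NULL, 8, NULL, TH)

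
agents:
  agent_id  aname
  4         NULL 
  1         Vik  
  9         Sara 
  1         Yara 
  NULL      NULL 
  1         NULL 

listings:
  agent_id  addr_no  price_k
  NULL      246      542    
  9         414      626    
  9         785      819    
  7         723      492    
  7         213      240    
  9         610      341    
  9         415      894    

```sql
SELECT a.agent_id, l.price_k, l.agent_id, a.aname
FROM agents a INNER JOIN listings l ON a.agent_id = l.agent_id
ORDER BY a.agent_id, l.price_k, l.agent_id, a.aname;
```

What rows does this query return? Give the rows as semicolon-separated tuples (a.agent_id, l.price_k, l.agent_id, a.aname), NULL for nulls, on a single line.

INNER JOIN keeps only pairs where the ON condition holds.
Matching on a.agent_id = l.agent_id. A NULL in a compared column never satisfies the condition.
- a row (agent_id=4): no match → dropped.
- a row (agent_id=1): no match → dropped.
- a row (agent_id=9): matches 4 l row(s) → 4 output row(s).
- a row (agent_id=1): no match → dropped.
- a row (agent_id=NULL): no match → dropped.
- a row (agent_id=1): no match → dropped.
After projecting and ordering:
a.agent_id | l.price_k | l.agent_id | a.aname
9 | 341 | 9 | Sara
9 | 626 | 9 | Sara
9 | 819 | 9 | Sara
9 | 894 | 9 | Sara

(9, 341, 9, Sara); (9, 626, 9, Sara); (9, 819, 9, Sara); (9, 894, 9, Sara)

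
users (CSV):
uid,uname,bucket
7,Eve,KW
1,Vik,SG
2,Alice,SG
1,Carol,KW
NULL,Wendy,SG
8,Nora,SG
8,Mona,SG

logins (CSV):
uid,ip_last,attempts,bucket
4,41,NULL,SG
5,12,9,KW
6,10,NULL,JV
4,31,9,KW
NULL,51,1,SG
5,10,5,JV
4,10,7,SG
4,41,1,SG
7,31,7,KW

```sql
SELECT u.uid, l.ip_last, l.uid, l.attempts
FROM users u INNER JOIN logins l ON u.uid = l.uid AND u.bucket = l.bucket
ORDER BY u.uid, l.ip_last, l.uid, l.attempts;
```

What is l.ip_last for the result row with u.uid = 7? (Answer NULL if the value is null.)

INNER JOIN keeps only pairs where the ON condition holds.
Matching on u.uid = l.uid AND u.bucket = l.bucket. A NULL in a compared column never satisfies the condition.
Matched pairs: 1.

31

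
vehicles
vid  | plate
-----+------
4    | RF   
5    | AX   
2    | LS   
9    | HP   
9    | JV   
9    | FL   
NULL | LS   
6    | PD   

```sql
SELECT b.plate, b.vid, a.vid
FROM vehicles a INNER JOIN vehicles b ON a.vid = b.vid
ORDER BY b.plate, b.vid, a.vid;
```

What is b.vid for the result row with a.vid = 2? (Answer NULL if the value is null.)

INNER JOIN keeps only pairs where the ON condition holds.
Matching on a.vid = b.vid. A NULL in a compared column never satisfies the condition.
Matched pairs: 13.

2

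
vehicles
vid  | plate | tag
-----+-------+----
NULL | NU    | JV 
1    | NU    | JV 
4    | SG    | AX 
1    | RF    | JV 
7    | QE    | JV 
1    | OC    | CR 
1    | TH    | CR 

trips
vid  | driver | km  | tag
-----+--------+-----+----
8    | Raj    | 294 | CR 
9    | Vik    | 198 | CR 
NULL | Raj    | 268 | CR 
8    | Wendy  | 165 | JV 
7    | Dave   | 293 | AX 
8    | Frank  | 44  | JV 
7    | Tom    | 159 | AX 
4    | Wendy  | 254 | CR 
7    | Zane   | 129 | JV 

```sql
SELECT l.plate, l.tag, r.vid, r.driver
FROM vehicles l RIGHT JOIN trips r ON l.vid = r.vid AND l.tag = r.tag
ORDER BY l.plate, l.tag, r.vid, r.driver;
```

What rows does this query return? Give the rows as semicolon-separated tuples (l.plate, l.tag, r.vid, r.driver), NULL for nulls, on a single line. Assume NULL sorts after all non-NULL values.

RIGHT JOIN keeps every row from `trips`; unmatched rows get NULL for `vehicles`'s columns.
Matching on l.vid = r.vid AND l.tag = r.tag. A NULL in a compared column never satisfies the condition.
- l[0] vid=NULL, tag=JV → no match.
- l[1] vid=1, tag=JV → no match.
- l[2] vid=4, tag=AX → no match.
- l[3] vid=1, tag=JV → no match.
- l[4] vid=7, tag=JV → 1 match(es) in r → 1 row(s).
- l[5] vid=1, tag=CR → no match.
- l[6] vid=1, tag=CR → no match.
- 8 r row(s) had no l match → kept, l columns NULL.
After projecting and ordering:
l.plate | l.tag | r.vid | r.driver
QE | JV | 7 | Zane
NULL | NULL | 4 | Wendy
NULL | NULL | 7 | Dave
NULL | NULL | 7 | Tom
NULL | NULL | 8 | Frank
NULL | NULL | 8 | Raj
NULL | NULL | 8 | Wendy
NULL | NULL | 9 | Vik
NULL | NULL | NULL | Raj

(QE, JV, 7, Zane); (NULL, NULL, 4, Wendy); (NULL, NULL, 7, Dave); (NULL, NULL, 7, Tom); (NULL, NULL, 8, Frank); (NULL, NULL, 8, Raj); (NULL, NULL, 8, Wendy); (NULL, NULL, 9, Vik); (NULL, NULL, NULL, Raj)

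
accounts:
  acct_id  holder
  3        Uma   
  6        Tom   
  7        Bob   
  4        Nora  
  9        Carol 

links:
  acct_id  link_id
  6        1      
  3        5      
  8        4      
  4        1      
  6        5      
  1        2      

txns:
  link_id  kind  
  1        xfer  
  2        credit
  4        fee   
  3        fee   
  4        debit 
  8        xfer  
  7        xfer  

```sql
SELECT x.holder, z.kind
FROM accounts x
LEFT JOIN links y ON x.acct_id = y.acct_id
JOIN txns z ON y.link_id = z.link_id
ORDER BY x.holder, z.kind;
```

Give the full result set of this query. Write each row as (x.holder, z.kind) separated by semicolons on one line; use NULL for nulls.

(Nora, xfer); (Tom, xfer)

Evaluate left to right. First `accounts x LEFT JOIN links y` on acct_id: 6 row(s).
Then INNER JOIN `txns z` on link_id: keep only rows whose y.link_id appears in z.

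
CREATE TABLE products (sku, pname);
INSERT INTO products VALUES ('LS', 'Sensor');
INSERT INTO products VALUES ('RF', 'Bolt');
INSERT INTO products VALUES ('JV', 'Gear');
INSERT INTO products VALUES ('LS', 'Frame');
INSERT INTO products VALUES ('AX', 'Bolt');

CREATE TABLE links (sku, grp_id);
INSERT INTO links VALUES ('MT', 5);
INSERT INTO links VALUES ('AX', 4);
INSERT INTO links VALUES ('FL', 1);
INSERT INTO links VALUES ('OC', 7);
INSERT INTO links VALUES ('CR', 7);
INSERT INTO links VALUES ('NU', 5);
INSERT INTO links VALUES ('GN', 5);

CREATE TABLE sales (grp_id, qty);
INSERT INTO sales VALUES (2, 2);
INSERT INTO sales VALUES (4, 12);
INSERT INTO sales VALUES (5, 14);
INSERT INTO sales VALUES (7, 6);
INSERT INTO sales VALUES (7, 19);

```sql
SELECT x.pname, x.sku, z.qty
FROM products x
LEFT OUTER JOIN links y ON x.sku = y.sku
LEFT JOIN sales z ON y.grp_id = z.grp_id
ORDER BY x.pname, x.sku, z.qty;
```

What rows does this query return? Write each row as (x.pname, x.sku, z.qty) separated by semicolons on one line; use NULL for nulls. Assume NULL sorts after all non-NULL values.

Joins associate left-to-right: products LEFT JOIN links on sku gives 5 intermediate row(s).
Then LEFT JOIN `sales z` on grp_id: each of those 5 rows is kept; rows whose y.grp_id has no match in z get NULL for z's columns.

(Bolt, AX, 12); (Bolt, RF, NULL); (Frame, LS, NULL); (Gear, JV, NULL); (Sensor, LS, NULL)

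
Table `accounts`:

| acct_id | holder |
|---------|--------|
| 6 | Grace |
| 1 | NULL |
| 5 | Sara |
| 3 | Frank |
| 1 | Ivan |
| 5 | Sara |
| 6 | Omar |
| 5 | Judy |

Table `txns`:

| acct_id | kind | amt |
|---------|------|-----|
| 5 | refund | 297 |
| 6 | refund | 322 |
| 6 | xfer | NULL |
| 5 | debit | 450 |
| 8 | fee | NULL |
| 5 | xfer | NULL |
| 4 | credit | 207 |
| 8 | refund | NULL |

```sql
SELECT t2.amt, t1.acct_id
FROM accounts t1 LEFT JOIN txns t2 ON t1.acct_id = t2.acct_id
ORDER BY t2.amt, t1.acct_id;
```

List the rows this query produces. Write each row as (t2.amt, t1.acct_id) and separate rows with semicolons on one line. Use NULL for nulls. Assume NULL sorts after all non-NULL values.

(297, 5); (297, 5); (297, 5); (322, 6); (322, 6); (450, 5); (450, 5); (450, 5); (NULL, 1); (NULL, 1); (NULL, 3); (NULL, 5); (NULL, 5); (NULL, 5); (NULL, 6); (NULL, 6)

LEFT JOIN keeps every row from `accounts`; unmatched rows get NULL for `txns`'s columns.
Matching on t1.acct_id = t2.acct_id.
- t1 row (acct_id=6): matches 2 t2 row(s) → 2 output row(s).
- t1 row (acct_id=1): no match → kept, t2 columns NULL.
- t1 row (acct_id=5): matches 3 t2 row(s) → 3 output row(s).
- t1 row (acct_id=3): no match → kept, t2 columns NULL.
- t1 row (acct_id=1): no match → kept, t2 columns NULL.
- t1 row (acct_id=5): matches 3 t2 row(s) → 3 output row(s).
- t1 row (acct_id=6): matches 2 t2 row(s) → 2 output row(s).
- t1 row (acct_id=5): matches 3 t2 row(s) → 3 output row(s).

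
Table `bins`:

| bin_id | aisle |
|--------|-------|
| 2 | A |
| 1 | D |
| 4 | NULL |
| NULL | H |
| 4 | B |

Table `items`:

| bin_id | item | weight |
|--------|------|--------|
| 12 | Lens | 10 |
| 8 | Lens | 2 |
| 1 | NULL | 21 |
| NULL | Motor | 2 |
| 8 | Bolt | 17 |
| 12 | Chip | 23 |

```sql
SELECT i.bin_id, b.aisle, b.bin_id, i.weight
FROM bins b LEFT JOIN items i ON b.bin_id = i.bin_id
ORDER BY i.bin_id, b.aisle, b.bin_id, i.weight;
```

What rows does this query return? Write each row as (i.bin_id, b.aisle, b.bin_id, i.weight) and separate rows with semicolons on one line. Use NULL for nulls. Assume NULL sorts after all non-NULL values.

(1, D, 1, 21); (NULL, A, 2, NULL); (NULL, B, 4, NULL); (NULL, H, NULL, NULL); (NULL, NULL, 4, NULL)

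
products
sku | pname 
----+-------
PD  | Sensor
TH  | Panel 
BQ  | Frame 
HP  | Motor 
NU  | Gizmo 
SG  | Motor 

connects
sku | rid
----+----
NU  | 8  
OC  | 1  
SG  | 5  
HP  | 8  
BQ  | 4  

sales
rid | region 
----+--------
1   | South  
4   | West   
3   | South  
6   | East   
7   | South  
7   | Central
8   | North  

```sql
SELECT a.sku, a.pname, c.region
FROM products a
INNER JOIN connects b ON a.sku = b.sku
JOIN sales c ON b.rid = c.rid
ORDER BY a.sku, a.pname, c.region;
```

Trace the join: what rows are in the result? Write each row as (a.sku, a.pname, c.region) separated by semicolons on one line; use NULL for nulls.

(BQ, Frame, West); (HP, Motor, North); (NU, Gizmo, North)

Evaluate left to right. First `products a INNER JOIN connects b` on sku: 4 row(s).
Then INNER JOIN `sales c` on rid: keep only rows whose b.rid appears in c.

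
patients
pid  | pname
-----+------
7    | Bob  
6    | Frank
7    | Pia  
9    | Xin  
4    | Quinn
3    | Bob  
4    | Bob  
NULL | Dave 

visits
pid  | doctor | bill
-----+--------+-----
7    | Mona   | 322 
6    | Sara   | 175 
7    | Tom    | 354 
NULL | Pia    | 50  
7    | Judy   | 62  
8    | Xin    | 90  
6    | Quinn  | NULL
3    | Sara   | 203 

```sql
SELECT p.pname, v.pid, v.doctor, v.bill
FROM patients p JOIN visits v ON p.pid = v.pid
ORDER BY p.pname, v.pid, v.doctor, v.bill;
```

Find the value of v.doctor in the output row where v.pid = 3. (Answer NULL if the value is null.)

INNER JOIN keeps only pairs where the ON condition holds.
Matching on p.pid = v.pid. A NULL in a compared column never satisfies the condition.
- p row (pid=7): matches 3 v row(s) → 3 output row(s).
- p row (pid=6): matches 2 v row(s) → 2 output row(s).
- p row (pid=7): matches 3 v row(s) → 3 output row(s).
- p row (pid=9): no match → dropped.
- p row (pid=4): no match → dropped.
- p row (pid=3): matches 1 v row(s) → 1 output row(s).
- p row (pid=4): no match → dropped.
- p row (pid=NULL): no match → dropped.

Sara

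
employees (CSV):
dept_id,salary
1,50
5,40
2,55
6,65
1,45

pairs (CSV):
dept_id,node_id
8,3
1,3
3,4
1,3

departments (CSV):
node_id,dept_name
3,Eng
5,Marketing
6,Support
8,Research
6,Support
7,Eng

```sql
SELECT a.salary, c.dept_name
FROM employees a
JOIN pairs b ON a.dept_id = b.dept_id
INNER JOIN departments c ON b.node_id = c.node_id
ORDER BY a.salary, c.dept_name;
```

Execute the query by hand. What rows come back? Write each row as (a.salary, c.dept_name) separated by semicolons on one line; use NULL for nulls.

(45, Eng); (45, Eng); (50, Eng); (50, Eng)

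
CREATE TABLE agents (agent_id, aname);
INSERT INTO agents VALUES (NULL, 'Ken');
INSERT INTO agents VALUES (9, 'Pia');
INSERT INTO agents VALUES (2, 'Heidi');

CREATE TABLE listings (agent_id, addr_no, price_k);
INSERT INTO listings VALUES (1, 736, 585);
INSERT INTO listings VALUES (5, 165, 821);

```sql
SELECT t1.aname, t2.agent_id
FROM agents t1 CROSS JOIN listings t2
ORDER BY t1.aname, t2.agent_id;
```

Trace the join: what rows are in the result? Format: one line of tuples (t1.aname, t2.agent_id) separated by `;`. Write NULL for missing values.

(Heidi, 1); (Heidi, 5); (Ken, 1); (Ken, 5); (Pia, 1); (Pia, 5)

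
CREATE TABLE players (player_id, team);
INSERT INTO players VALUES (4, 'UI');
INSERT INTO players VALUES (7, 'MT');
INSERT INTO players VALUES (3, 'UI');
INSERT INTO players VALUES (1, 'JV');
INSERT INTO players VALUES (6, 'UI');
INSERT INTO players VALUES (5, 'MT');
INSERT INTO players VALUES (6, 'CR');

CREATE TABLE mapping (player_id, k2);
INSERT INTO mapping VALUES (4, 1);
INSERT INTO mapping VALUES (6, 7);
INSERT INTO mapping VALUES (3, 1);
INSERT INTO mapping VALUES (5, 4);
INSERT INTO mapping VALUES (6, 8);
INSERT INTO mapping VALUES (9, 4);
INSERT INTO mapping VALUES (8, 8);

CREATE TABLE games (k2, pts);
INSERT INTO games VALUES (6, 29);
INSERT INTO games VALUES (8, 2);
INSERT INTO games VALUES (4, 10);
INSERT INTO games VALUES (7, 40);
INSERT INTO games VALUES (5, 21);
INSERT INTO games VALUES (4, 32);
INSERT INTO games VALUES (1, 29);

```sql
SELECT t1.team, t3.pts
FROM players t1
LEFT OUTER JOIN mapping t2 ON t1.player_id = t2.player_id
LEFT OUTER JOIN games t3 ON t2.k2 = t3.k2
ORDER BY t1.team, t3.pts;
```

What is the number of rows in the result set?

10

Joins associate left-to-right: players LEFT JOIN mapping on player_id gives 9 intermediate row(s).
Then LEFT JOIN `games t3` on k2: each of those 9 rows is kept; rows whose t2.k2 has no match in t3 get NULL for t3's columns.
Result: 10 row(s).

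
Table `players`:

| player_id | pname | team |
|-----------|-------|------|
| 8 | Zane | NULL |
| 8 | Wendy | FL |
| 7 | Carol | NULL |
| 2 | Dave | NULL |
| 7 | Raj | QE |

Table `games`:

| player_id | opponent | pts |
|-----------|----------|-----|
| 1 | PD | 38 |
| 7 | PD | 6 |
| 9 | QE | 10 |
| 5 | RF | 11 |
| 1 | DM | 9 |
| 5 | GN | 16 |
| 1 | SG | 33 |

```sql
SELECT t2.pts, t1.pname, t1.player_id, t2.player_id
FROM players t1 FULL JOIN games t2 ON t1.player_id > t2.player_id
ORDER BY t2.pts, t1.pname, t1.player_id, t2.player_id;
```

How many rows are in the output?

FULL OUTER JOIN keeps every row from both sides; unmatched rows get NULL for the other side's columns.
Matching on t1.player_id > t2.player_id.
- t1 row (player_id=8): matches 6 t2 row(s) → 6 output row(s).
- t1 row (player_id=8): matches 6 t2 row(s) → 6 output row(s).
- t1 row (player_id=7): matches 5 t2 row(s) → 5 output row(s).
- t1 row (player_id=2): matches 3 t2 row(s) → 3 output row(s).
- t1 row (player_id=7): matches 5 t2 row(s) → 5 output row(s).
- 1 t2 row(s) had no t1 match → kept, t1 columns NULL.
Total: 25 matched + 1 padded = 26 rows.

26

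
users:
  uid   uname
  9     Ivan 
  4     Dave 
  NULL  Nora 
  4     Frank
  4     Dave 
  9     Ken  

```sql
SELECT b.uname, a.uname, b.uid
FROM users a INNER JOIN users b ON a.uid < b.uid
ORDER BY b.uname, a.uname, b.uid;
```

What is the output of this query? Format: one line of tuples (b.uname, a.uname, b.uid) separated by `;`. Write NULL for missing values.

(Ivan, Dave, 9); (Ivan, Dave, 9); (Ivan, Frank, 9); (Ken, Dave, 9); (Ken, Dave, 9); (Ken, Frank, 9)

INNER JOIN keeps only pairs where the ON condition holds.
Matching on a.uid < b.uid. A NULL in a compared column never satisfies the condition.
- uid=9: no matching b row, dropped.
- uid=4: 2 matching b row(s), so 2 row(s) emitted.
- uid=NULL: no matching b row, dropped.
- uid=4: 2 matching b row(s), so 2 row(s) emitted.
- uid=4: 2 matching b row(s), so 2 row(s) emitted.
- uid=9: no matching b row, dropped.
After projecting and ordering:
b.uname | a.uname | b.uid
Ivan | Dave | 9
Ivan | Dave | 9
Ivan | Frank | 9
Ken | Dave | 9
Ken | Dave | 9
Ken | Frank | 9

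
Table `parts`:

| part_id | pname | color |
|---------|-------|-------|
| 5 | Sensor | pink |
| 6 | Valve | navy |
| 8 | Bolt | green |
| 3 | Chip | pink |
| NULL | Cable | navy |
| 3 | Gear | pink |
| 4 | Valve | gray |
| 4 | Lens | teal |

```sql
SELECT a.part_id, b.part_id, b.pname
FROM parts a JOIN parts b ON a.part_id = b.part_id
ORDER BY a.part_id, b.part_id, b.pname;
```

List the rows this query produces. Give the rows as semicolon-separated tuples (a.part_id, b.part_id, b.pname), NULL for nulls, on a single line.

(3, 3, Chip); (3, 3, Chip); (3, 3, Gear); (3, 3, Gear); (4, 4, Lens); (4, 4, Lens); (4, 4, Valve); (4, 4, Valve); (5, 5, Sensor); (6, 6, Valve); (8, 8, Bolt)

INNER JOIN keeps only pairs where the ON condition holds.
Matching on a.part_id = b.part_id. A NULL in a compared column never satisfies the condition.
Matched pairs: 11.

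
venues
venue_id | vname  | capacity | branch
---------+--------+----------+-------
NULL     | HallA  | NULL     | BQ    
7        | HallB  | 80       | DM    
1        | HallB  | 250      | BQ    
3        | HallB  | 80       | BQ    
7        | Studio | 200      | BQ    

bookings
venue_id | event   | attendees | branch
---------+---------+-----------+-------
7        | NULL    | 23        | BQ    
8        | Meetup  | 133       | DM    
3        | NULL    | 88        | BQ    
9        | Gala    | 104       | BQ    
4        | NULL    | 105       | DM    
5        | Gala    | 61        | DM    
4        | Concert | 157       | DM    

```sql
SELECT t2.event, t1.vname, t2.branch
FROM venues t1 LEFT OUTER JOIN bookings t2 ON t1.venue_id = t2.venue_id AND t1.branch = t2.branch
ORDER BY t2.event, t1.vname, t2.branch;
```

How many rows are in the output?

5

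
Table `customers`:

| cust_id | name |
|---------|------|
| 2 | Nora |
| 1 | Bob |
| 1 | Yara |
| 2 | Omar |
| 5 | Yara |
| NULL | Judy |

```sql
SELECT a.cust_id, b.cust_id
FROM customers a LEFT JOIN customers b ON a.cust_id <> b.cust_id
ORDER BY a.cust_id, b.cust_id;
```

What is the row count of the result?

17

LEFT JOIN keeps every row from `customers a`; unmatched rows get NULL for `customers b`'s columns.
Matching on a.cust_id <> b.cust_id. A NULL in a compared column never satisfies the condition.
- a[0] cust_id=2 → 3 match(es) in b → 3 row(s).
- a[1] cust_id=1 → 3 match(es) in b → 3 row(s).
- a[2] cust_id=1 → 3 match(es) in b → 3 row(s).
- a[3] cust_id=2 → 3 match(es) in b → 3 row(s).
- a[4] cust_id=5 → 4 match(es) in b → 4 row(s).
- a[5] cust_id=NULL → no match; kept with NULLs on the b side.
Total: 16 matched + 1 padded = 17 rows.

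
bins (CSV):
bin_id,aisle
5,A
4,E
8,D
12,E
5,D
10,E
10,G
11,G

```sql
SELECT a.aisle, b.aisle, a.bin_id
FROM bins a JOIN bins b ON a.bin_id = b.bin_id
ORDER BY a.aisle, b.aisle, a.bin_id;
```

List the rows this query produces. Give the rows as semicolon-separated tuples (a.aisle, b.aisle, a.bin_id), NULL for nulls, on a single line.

INNER JOIN keeps only pairs where the ON condition holds.
Matching on a.bin_id = b.bin_id.
- bin_id=5: 2 matching b row(s), so 2 row(s) emitted.
- bin_id=4: 1 matching b row(s), so 1 row(s) emitted.
- bin_id=8: 1 matching b row(s), so 1 row(s) emitted.
- bin_id=12: 1 matching b row(s), so 1 row(s) emitted.
- bin_id=5: 2 matching b row(s), so 2 row(s) emitted.
- bin_id=10: 2 matching b row(s), so 2 row(s) emitted.
- bin_id=10: 2 matching b row(s), so 2 row(s) emitted.
- bin_id=11: 1 matching b row(s), so 1 row(s) emitted.

(A, A, 5); (A, D, 5); (D, A, 5); (D, D, 5); (D, D, 8); (E, E, 4); (E, E, 10); (E, E, 12); (E, G, 10); (G, E, 10); (G, G, 10); (G, G, 11)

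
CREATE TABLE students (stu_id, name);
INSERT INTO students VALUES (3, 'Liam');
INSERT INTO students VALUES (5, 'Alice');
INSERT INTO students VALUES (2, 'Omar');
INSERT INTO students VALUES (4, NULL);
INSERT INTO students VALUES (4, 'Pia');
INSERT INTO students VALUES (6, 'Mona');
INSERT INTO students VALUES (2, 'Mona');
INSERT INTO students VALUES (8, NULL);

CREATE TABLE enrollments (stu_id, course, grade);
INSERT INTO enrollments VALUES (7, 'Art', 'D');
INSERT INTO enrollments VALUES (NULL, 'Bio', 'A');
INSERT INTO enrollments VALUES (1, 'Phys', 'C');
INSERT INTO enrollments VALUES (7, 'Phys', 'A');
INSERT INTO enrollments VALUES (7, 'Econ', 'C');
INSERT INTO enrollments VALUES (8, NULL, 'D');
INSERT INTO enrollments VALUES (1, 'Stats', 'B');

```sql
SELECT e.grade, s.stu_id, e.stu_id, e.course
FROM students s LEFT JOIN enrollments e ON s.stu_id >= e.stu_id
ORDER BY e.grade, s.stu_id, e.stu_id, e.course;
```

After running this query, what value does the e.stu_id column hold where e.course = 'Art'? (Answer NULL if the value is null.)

7

LEFT JOIN keeps every row from `students`; unmatched rows get NULL for `enrollments`'s columns.
Matching on s.stu_id >= e.stu_id. A NULL in a compared column never satisfies the condition.
Matched pairs: 20; unmatched s rows kept: 0.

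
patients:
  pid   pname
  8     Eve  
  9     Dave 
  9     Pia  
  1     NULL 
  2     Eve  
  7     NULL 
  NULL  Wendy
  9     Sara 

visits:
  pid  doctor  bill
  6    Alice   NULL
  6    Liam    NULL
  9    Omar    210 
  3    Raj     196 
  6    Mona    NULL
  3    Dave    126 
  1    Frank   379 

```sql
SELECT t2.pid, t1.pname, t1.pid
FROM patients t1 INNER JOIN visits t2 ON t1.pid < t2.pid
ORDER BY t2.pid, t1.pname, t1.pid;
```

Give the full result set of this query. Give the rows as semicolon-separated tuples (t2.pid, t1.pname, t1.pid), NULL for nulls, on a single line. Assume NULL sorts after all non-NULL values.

(3, Eve, 2); (3, Eve, 2); (3, NULL, 1); (3, NULL, 1); (6, Eve, 2); (6, Eve, 2); (6, Eve, 2); (6, NULL, 1); (6, NULL, 1); (6, NULL, 1); (9, Eve, 2); (9, Eve, 8); (9, NULL, 1); (9, NULL, 7)

INNER JOIN keeps only pairs where the ON condition holds.
Matching on t1.pid < t2.pid. A NULL in a compared column never satisfies the condition.
- t1 row (pid=8): matches 1 t2 row(s) → 1 output row(s).
- t1 row (pid=9): no match → dropped.
- t1 row (pid=9): no match → dropped.
- t1 row (pid=1): matches 6 t2 row(s) → 6 output row(s).
- t1 row (pid=2): matches 6 t2 row(s) → 6 output row(s).
- t1 row (pid=7): matches 1 t2 row(s) → 1 output row(s).
- t1 row (pid=NULL): no match → dropped.
- t1 row (pid=9): no match → dropped.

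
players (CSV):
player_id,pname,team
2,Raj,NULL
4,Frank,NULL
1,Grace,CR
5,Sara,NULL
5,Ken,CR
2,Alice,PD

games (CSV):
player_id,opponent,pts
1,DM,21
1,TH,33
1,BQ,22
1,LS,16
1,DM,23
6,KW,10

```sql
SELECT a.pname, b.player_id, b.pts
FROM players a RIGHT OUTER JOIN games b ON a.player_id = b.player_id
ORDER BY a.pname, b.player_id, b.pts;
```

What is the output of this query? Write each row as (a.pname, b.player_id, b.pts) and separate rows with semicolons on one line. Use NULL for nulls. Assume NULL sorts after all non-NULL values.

RIGHT JOIN keeps every row from `games`; unmatched rows get NULL for `players`'s columns.
Matching on a.player_id = b.player_id.
- a[0] player_id=2 → no match.
- a[1] player_id=4 → no match.
- a[2] player_id=1 → 5 match(es) in b → 5 row(s).
- a[3] player_id=5 → no match.
- a[4] player_id=5 → no match.
- a[5] player_id=2 → no match.
- plus 1 unmatched b row(s), each kept with NULL a columns.
After projecting and ordering:
a.pname | b.player_id | b.pts
Grace | 1 | 16
Grace | 1 | 21
Grace | 1 | 22
Grace | 1 | 23
Grace | 1 | 33
NULL | 6 | 10

(Grace, 1, 16); (Grace, 1, 21); (Grace, 1, 22); (Grace, 1, 23); (Grace, 1, 33); (NULL, 6, 10)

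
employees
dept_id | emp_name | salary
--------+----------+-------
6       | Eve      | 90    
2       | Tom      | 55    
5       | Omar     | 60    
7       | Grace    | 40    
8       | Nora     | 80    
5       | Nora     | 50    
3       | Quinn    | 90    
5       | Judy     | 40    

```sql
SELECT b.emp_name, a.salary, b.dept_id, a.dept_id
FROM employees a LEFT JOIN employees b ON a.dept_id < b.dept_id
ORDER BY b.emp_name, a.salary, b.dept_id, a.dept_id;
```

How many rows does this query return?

LEFT JOIN keeps every row from `employees a`; unmatched rows get NULL for `employees b`'s columns.
Matching on a.dept_id < b.dept_id.
Matched pairs: 25; unmatched a rows kept: 1.
Total: 25 matched + 1 padded = 26 rows.

26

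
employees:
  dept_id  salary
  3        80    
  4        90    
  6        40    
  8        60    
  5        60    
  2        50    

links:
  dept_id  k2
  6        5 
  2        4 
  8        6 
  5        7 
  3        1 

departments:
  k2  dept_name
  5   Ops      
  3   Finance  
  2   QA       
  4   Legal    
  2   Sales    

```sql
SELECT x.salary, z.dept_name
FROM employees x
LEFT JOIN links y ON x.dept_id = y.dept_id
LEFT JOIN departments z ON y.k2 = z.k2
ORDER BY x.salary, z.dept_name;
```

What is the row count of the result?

Joins associate left-to-right: employees LEFT JOIN links on dept_id gives 6 intermediate row(s).
Then LEFT JOIN `departments z` on k2: each of those 6 rows is kept; rows whose y.k2 has no match in z get NULL for z's columns.
Result: 6 row(s).

6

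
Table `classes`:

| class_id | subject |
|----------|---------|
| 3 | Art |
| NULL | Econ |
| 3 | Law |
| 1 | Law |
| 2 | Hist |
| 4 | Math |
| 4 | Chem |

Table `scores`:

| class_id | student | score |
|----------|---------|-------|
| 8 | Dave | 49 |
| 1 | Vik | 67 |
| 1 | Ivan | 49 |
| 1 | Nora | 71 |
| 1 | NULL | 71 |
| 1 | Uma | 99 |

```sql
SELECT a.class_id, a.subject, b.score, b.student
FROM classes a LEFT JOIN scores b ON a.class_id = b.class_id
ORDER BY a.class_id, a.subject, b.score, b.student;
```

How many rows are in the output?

LEFT JOIN keeps every row from `classes`; unmatched rows get NULL for `scores`'s columns.
Matching on a.class_id = b.class_id. A NULL in a compared column never satisfies the condition.
- a (class_id=3) has no partner → padded with NULL.
- a (class_id=NULL) has no partner → padded with NULL.
- a (class_id=3) has no partner → padded with NULL.
- a (class_id=1) pairs with 5 row(s) of b.
- a (class_id=2) has no partner → padded with NULL.
- a (class_id=4) has no partner → padded with NULL.
- a (class_id=4) has no partner → padded with NULL.
Total: 5 matched + 6 padded = 11 rows.

11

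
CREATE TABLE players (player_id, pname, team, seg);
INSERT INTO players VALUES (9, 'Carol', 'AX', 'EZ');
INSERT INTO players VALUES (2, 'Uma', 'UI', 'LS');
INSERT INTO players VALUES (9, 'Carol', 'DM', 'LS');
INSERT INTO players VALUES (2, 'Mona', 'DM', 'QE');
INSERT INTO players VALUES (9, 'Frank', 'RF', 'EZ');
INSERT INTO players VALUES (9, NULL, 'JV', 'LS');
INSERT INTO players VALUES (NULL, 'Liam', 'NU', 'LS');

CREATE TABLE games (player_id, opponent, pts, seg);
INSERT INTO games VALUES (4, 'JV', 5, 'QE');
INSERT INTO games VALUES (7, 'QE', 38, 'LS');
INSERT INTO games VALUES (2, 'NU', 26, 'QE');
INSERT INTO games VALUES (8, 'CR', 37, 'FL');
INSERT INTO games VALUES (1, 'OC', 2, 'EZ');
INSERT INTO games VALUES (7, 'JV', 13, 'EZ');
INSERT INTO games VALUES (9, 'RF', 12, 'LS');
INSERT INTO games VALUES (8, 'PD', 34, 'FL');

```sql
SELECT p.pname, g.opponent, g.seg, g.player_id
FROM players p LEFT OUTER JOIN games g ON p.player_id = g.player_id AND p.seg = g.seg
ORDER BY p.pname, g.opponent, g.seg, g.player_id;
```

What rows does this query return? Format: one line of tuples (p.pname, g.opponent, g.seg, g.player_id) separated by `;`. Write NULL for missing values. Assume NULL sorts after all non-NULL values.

(Carol, RF, LS, 9); (Carol, NULL, NULL, NULL); (Frank, NULL, NULL, NULL); (Liam, NULL, NULL, NULL); (Mona, NU, QE, 2); (Uma, NULL, NULL, NULL); (NULL, RF, LS, 9)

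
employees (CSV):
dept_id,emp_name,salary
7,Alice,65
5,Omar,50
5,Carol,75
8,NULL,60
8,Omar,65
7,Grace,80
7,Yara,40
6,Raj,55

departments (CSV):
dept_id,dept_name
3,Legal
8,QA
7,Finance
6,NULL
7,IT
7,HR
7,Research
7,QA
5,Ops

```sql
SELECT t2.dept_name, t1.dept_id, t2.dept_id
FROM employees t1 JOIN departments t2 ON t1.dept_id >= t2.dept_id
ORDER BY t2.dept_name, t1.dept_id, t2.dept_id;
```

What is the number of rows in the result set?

49

INNER JOIN keeps only pairs where the ON condition holds.
Matching on t1.dept_id >= t2.dept_id.
- t1 (dept_id=7) pairs with 8 row(s) of t2.
- t1 (dept_id=5) pairs with 2 row(s) of t2.
- t1 (dept_id=5) pairs with 2 row(s) of t2.
- t1 (dept_id=8) pairs with 9 row(s) of t2.
- t1 (dept_id=8) pairs with 9 row(s) of t2.
- t1 (dept_id=7) pairs with 8 row(s) of t2.
- t1 (dept_id=7) pairs with 8 row(s) of t2.
- t1 (dept_id=6) pairs with 3 row(s) of t2.
Total: 49 rows.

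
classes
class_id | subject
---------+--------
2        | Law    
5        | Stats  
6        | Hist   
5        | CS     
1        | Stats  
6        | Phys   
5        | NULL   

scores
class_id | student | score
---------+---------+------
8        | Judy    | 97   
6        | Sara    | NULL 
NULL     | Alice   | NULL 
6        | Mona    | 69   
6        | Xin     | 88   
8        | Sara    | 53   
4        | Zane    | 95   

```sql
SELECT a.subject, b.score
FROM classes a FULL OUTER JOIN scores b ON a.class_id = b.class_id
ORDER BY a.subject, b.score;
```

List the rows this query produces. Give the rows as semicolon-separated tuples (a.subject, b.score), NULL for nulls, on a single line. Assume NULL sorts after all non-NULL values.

(CS, NULL); (Hist, 69); (Hist, 88); (Hist, NULL); (Law, NULL); (Phys, 69); (Phys, 88); (Phys, NULL); (Stats, NULL); (Stats, NULL); (NULL, 53); (NULL, 95); (NULL, 97); (NULL, NULL); (NULL, NULL)

FULL OUTER JOIN keeps every row from both sides; unmatched rows get NULL for the other side's columns.
Matching on a.class_id = b.class_id. A NULL in a compared column never satisfies the condition.
Matched pairs: 6; unmatched a rows kept: 5; unmatched b rows kept: 4.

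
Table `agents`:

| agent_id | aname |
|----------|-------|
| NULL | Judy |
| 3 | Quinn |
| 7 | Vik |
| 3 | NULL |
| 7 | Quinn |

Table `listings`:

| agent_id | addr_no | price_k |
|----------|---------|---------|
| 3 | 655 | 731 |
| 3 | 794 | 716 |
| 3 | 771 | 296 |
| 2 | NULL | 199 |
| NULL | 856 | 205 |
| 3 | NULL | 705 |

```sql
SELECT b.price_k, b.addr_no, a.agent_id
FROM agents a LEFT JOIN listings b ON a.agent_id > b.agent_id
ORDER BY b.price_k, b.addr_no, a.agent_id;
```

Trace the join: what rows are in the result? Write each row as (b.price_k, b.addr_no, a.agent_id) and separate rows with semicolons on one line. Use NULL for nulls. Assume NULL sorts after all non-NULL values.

(199, NULL, 3); (199, NULL, 3); (199, NULL, 7); (199, NULL, 7); (296, 771, 7); (296, 771, 7); (705, NULL, 7); (705, NULL, 7); (716, 794, 7); (716, 794, 7); (731, 655, 7); (731, 655, 7); (NULL, NULL, NULL)

LEFT JOIN keeps every row from `agents`; unmatched rows get NULL for `listings`'s columns.
Matching on a.agent_id > b.agent_id. A NULL in a compared column never satisfies the condition.
- a (agent_id=NULL) has no partner → padded with NULL.
- a (agent_id=3) pairs with 1 row(s) of b.
- a (agent_id=7) pairs with 5 row(s) of b.
- a (agent_id=3) pairs with 1 row(s) of b.
- a (agent_id=7) pairs with 5 row(s) of b.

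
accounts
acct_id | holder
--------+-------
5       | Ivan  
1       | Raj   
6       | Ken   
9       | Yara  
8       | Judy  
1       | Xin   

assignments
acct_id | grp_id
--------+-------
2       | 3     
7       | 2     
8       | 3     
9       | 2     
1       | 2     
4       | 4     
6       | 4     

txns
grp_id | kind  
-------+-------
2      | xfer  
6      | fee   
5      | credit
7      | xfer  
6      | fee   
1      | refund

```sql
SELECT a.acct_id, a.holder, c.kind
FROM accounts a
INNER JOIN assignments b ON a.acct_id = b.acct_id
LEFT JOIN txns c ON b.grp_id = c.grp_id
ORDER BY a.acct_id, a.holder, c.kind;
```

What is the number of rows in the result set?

5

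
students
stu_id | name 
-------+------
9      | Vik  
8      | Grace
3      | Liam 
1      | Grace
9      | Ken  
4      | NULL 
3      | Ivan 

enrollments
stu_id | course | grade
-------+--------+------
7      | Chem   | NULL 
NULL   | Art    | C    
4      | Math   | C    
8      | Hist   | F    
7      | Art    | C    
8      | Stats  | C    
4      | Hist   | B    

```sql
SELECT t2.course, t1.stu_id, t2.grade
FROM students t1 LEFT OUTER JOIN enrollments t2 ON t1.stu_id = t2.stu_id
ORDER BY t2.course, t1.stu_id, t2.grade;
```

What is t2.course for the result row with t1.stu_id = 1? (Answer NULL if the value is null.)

LEFT JOIN keeps every row from `students`; unmatched rows get NULL for `enrollments`'s columns.
Matching on t1.stu_id = t2.stu_id. A NULL in a compared column never satisfies the condition.
Matched pairs: 4; unmatched t1 rows kept: 5.

NULL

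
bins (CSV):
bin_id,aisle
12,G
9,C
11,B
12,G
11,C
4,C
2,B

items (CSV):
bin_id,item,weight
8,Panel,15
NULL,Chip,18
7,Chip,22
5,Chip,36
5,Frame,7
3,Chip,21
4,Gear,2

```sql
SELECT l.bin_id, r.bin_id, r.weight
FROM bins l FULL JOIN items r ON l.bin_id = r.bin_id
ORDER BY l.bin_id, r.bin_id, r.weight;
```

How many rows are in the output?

13

FULL OUTER JOIN keeps every row from both sides; unmatched rows get NULL for the other side's columns.
Matching on l.bin_id = r.bin_id. A NULL in a compared column never satisfies the condition.
- bin_id=12: no r row matches, row kept with r columns NULL.
- bin_id=9: no r row matches, row kept with r columns NULL.
- bin_id=11: no r row matches, row kept with r columns NULL.
- bin_id=12: no r row matches, row kept with r columns NULL.
- bin_id=11: no r row matches, row kept with r columns NULL.
- bin_id=4: 1 matching r row(s), so 1 row(s) emitted.
- bin_id=2: no r row matches, row kept with r columns NULL.
- plus 6 unmatched r row(s), each kept with NULL l columns.
Total: 1 matched + 12 padded = 13 rows.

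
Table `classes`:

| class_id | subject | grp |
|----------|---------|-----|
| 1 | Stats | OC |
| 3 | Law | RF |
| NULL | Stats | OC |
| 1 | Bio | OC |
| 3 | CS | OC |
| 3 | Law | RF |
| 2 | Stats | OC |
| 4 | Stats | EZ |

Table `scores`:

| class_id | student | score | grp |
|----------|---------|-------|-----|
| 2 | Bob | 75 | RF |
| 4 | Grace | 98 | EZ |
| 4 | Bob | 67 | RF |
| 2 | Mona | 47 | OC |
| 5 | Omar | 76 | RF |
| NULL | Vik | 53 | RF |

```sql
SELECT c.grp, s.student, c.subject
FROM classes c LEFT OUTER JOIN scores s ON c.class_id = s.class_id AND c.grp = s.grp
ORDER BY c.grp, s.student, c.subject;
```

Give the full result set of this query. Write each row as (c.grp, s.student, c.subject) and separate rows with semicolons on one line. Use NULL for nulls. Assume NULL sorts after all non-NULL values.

(EZ, Grace, Stats); (OC, Mona, Stats); (OC, NULL, Bio); (OC, NULL, CS); (OC, NULL, Stats); (OC, NULL, Stats); (RF, NULL, Law); (RF, NULL, Law)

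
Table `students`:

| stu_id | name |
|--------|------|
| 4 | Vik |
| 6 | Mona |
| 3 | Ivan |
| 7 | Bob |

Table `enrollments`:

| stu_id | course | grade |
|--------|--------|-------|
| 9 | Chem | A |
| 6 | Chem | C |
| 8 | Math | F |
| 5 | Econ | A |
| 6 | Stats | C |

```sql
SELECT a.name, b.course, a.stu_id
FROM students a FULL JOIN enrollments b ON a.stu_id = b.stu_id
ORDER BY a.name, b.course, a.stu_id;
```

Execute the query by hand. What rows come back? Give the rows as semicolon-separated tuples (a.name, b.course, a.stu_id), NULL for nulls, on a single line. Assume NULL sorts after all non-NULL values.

(Bob, NULL, 7); (Ivan, NULL, 3); (Mona, Chem, 6); (Mona, Stats, 6); (Vik, NULL, 4); (NULL, Chem, NULL); (NULL, Econ, NULL); (NULL, Math, NULL)

FULL OUTER JOIN keeps every row from both sides; unmatched rows get NULL for the other side's columns.
Matching on a.stu_id = b.stu_id.
Matched pairs: 2; unmatched a rows kept: 3; unmatched b rows kept: 3.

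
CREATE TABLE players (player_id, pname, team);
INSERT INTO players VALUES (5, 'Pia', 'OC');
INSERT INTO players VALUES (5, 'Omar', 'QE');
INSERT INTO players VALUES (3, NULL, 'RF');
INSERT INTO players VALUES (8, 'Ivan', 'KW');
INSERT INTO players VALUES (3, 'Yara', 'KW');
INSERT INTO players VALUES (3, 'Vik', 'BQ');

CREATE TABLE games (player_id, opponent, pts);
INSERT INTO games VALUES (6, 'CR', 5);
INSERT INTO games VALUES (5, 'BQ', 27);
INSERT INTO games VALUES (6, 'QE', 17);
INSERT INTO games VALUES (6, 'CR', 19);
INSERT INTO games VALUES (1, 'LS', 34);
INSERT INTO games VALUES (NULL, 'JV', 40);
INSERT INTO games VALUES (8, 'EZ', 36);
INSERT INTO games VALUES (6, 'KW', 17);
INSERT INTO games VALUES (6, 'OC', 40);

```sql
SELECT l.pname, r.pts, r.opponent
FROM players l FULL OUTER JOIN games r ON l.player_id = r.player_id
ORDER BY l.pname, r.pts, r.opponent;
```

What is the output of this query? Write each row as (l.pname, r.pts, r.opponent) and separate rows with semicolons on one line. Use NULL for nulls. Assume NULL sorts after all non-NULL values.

(Ivan, 36, EZ); (Omar, 27, BQ); (Pia, 27, BQ); (Vik, NULL, NULL); (Yara, NULL, NULL); (NULL, 5, CR); (NULL, 17, KW); (NULL, 17, QE); (NULL, 19, CR); (NULL, 34, LS); (NULL, 40, JV); (NULL, 40, OC); (NULL, NULL, NULL)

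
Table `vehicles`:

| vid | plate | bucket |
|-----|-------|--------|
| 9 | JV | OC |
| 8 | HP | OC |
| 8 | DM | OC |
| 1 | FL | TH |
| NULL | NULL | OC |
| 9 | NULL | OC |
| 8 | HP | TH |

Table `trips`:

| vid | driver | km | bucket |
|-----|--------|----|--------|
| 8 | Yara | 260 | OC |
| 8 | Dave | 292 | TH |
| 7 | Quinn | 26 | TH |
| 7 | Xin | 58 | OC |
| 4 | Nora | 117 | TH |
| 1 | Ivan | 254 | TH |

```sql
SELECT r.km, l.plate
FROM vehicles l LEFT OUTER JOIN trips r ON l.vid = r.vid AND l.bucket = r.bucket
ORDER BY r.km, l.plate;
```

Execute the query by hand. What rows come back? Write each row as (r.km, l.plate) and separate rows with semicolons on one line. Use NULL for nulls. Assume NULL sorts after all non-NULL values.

LEFT JOIN keeps every row from `vehicles`; unmatched rows get NULL for `trips`'s columns.
Matching on l.vid = r.vid AND l.bucket = r.bucket. A NULL in a compared column never satisfies the condition.
- l[0] vid=9, bucket=OC → no match; kept with NULLs on the r side.
- l[1] vid=8, bucket=OC → 1 match(es) in r → 1 row(s).
- l[2] vid=8, bucket=OC → 1 match(es) in r → 1 row(s).
- l[3] vid=1, bucket=TH → 1 match(es) in r → 1 row(s).
- l[4] vid=NULL, bucket=OC → no match; kept with NULLs on the r side.
- l[5] vid=9, bucket=OC → no match; kept with NULLs on the r side.
- l[6] vid=8, bucket=TH → 1 match(es) in r → 1 row(s).
After projecting and ordering:
r.km | l.plate
254 | FL
260 | DM
260 | HP
292 | HP
NULL | JV
NULL | NULL
NULL | NULL

(254, FL); (260, DM); (260, HP); (292, HP); (NULL, JV); (NULL, NULL); (NULL, NULL)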